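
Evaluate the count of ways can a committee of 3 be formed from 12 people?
220

C(12,3) = 12! / (3! × (12-3)!)
         = 12! / (3! × 9!)
         = 220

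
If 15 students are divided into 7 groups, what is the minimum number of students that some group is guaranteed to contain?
3

Pigeonhole: ⌈15/7⌉ = 3.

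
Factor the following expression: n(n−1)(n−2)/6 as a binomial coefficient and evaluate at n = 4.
C(n,3); C(4,3) = 4

Working:
n(n−1)(n−2)/6 = n!/(3!(n−3)!) = C(n,3). At n = 4: C(4,3) = 4.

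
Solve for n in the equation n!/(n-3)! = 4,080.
17

Reasoning: n!/(n-3)! = n×(n-1)×(n-2), a product of 3 consecutive integers ≈ (n−1)^3. 4,080^(1/3) + 1 ≈ 17.0; check n = 17: 17×16×15 = 4,080 ✓. So n = 17.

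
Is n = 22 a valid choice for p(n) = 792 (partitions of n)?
No

Reasoning: Pentagonal recurrence p(n) = p(n−1) + p(n−2) − p(n−5) − p(n−7) + …: p(22) = p(21) + p(20) − p(17) − p(15) + p(10) + p(7) − p(0) = 792 + 627 − 297 − 176 + 42 + 15 − 1 = 1,002, which does not equal 792.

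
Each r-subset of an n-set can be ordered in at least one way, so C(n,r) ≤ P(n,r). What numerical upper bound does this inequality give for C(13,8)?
P(13,8) = 13·12·11·10·9·8·7·6 = 51,891,840, so C(13,8) ≤ 51,891,840. (The bound is loose by a factor of 8! = 40,320: C(13,8) = 51,891,840/40,320 = 1,287.)
Final answer: 51,891,840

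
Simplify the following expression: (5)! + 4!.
(5)! + 4! = (5)·4! + 4! = (5+1)·4! = 6·4! = 144.

Answer: 144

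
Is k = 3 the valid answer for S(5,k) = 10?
No

Reasoning: S(5,3) = 3·S(4,3) + S(4,2) = 3·6 + 7 = 25, which does not equal 10.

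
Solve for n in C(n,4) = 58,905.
36

Reasoning: C(n,4) = n(n−1)(n−2)(n−3)/4! is increasing in n, and n(n−1)(n−2)(n−3) = 4!·58,905 = 1,413,720 ≈ (n−1.5)^4 gives n ≈ 36.0. Check: C(34,4) = 46,376, C(35,4) = 52,360, C(36,4) = 58,905 ✓. So n = 36.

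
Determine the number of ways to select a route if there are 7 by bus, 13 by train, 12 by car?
By the addition principle: 7 + 13 + 12 = 32.

Answer: 32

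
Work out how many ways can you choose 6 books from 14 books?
3,003

Reasoning: C(14,6) = 14! / (6! × (14-6)!)
         = 14! / (6! × 8!)
         = 3,003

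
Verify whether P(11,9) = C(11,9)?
False

P(11,9) = 19,958,400 but C(11,9) = 55; they differ by a factor of 9! = 362880, so the statement does not hold.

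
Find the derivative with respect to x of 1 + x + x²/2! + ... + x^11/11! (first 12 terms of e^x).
1 + x + x²/2! + ... + x^10/10!

Differentiating term by term gives the first 11 terms of e^x.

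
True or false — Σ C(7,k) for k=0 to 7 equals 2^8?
False
Binomial theorem: Σ C(7,k) = (1+1)^7 = 2^7 = 128; RHS 2^8 = 256.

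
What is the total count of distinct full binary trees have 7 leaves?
132

Solution: Using the Catalan number formula: C_n = C(2n, n) / (n+1)
C_6 = C(12, 6) / (6+1)
     = 924 / 7
     = 132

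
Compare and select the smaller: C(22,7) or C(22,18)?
C(22,18)

Explanation: C(22,7)=170,544, C(22,18)=7,315.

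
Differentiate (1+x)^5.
5(1+x)^4

Reasoning: Using the power rule: d/dx (1+x)^5 = 5(1+x)^{4}.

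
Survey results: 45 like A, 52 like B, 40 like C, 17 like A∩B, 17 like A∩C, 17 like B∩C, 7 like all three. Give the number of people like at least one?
93

Working:
|A∪B∪C| = 45+52+40-17-17-17+7 = 93.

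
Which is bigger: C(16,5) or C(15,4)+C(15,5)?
Equal

By Pascal's identity: C(16,5) = C(15,4)+C(15,5) = 4,368. Equal.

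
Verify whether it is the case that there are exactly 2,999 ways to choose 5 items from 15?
False

C(15,5) = 3,003 ≠ 2999.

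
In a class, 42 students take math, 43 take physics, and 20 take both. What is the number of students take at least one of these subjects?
65

|A∪B| = |A|+|B|-|A∩B| = 42+43-20 = 65.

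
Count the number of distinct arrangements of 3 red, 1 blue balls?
4

Solution: Multinomial: 4!/(3! × 1!) = 4.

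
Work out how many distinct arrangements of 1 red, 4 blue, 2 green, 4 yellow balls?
34,650

Solution: Multinomial: 11!/(1! × 4! × 2! × 4!) = 34,650.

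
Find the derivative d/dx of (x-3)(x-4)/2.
(2x - 7)/2

d/dx[(x-3)(x-4)] = (x-4) + (x-3) = 2x - 7. Dividing by 2 gives (2x - 7)/2.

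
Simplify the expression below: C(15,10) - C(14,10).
2,002

Solution: C(15,10) - C(14,10) = C(14,9) = 2,002.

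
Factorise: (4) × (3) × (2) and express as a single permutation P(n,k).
Product of 3 consecutive descending integers starting at 4: P(4,3) = 4!/1! = 24.
Final answer: P(4,3) = 4!/(1)!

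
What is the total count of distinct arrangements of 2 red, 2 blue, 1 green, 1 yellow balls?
180

Working:
Multinomial: 6!/(2! × 2! × 1! × 1!) = 180.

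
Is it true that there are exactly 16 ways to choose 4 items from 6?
False

Explanation: C(6,4) = 15 ≠ 16.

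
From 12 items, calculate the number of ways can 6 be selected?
924

Working:
C(12,6) = 12! / (6! × (12-6)!)
         = 12! / (6! × 6!)
         = 924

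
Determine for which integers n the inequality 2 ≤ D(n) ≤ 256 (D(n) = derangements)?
3, 4, 5

Using D(n) = (n−1)[D(n−1) + D(n−2)] with D(1)=0, D(2)=1: D(2)=1; D(3)=2; D(4)=9; D(5)=44; D(6)=265. So valid n = 3, 4, 5.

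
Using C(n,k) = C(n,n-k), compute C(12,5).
792

Solution: C(12,5) = C(12,7) = 792.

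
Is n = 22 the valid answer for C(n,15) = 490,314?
No
C(22,15) = 22·21·20·19·18·17·16·15·14·13·12·11·10·9·8/15! = 223,016,017,416,192,000/1,307,674,368,000 = 170,544, which does not equal 490,314.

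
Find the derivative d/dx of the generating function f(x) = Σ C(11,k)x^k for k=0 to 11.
Σ k·C(11,k)x^(k-1) for k=1 to 11

Reasoning: Term-by-term differentiation gives Σ k·C(11,k)x^{k-1} for k=1 to 11.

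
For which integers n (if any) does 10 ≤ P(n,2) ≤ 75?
4, 5, 6, 7, 8, 9

Solution: P(3,2)=6; P(4,2)=12; P(5,2)=20; P(6,2)=30; P(7,2)=42; P(8,2)=56; P(9,2)=72; P(10,2)=90. So valid n = 4, 5, 6, 7, 8, 9.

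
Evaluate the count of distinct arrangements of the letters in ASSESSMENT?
Word has 10 letters (A=1, S=4, E=2, M=1, N=1, T=1). Arrangements: 10!/Π(k!) = 75,600.
Final answer: 75,600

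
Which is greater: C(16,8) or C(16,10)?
C(16,8)=12,870, C(16,10)=8,008.
Final answer: C(16,8)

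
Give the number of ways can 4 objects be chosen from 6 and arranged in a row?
360

Explanation: P(6,4) = 6!/(6-4)! = 360.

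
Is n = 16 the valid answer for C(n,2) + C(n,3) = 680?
Yes

Working:
C(16,2) + C(16,3) = 120 + 560 = 680, which equals 680.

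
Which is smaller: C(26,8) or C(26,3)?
C(26,3)

Explanation: C(26,8)=1,562,275, C(26,3)=2,600.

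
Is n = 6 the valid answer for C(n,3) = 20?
Yes

Working:
C(6,3) = 6·5·4/3! = 120/6 = 20, which equals 20.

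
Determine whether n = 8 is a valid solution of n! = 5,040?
8! = 8·7! = 8·5,040 = 40,320, which does not equal 5,040.
Final answer: No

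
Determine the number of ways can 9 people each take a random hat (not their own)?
133,496

Reasoning: Using D(n) = (n-1)[D(n-1) + D(n-2)]:
D(9) = (9-1) × [D(8) + D(7)]
      = 8 × [14833 + 1854]
      = 8 × 16687
      = 133,496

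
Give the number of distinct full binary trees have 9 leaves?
1,430

Reasoning: Using the Catalan number formula: C_n = C(2n, n) / (n+1)
C_8 = C(16, 8) / (8+1)
     = 12870 / 9
     = 1,430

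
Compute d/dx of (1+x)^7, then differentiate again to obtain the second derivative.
42(1+x)^5

Reasoning: First derivative: 7(1+x)^{6}. Second derivative: 7·6·(1+x)^{5} = 42(1+x)^{5}.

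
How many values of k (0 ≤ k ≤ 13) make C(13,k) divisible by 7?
Checking C(13,k) mod 7 for k = 0..13: none are divisible by 7. Count = 0.

Answer: 0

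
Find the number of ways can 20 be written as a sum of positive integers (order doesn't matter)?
627

Explanation: Pentagonal recurrence p(n) = p(n−1) + p(n−2) − p(n−5) − p(n−7) + …: p(20) = p(19) + p(18) − p(15) − p(13) + p(8) + p(5) = 490 + 385 − 176 − 101 + 22 + 7 = 627.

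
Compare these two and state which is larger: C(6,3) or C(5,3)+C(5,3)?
C(6,3)=20; C(5,3)+C(5,3)=10+10=20.

Answer: Equal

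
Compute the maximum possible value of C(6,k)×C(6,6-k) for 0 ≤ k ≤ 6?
400

Explanation: C(6,k)·C(6,6-k) = C(6,k)², maximised at the centre k = 3: C(6,3)² = 400.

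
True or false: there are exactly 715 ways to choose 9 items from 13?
C(13,9) = 715.
Final answer: True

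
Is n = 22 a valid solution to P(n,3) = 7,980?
No

Reasoning: P(22,3) = 22·21·20 = 9,240, which does not equal 7,980.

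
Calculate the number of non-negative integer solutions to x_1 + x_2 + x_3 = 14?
120
C(14+3-1, 3-1) = 120.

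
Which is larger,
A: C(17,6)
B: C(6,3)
A

Explanation: A=C(17,6)=12,376, B=C(6,3)=20.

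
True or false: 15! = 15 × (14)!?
By definition n! = n × (n-1)!, so 15! = 15 × 14!.
Final answer: True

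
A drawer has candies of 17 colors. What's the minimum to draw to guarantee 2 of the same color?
Worst case: 1 of each = 17. One more: 18.

Answer: 18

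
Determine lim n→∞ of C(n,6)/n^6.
1/720

Explanation: C(n,6) ≈ n^6/6! for large n. Limit = 1/6! = 1/720.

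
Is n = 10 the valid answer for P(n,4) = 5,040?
Yes

Reasoning: P(10,4) = 10·9·8·7 = 5,040, which equals 5,040.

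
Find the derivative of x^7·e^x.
(7x^6 + x^7)e^x

Product rule: d/dx[x^7]·e^x + x^7·d/dx[e^x] = 7x^{6}e^x + x^7e^x.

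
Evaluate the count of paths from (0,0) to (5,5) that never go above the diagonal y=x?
42
Counted by the Catalan number C_5: C_5 = C(10,5)/(5+1) = 252/6 = 42.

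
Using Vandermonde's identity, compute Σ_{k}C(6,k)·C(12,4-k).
3,060

= C(6+12,4) = C(18,4) = 3,060.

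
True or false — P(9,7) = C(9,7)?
P(9,7) = 181,440 but C(9,7) = 36; they differ by a factor of 7! = 5040, so the statement does not hold.
Final answer: False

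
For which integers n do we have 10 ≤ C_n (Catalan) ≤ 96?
4, 5

C_3=5; C_4=14; C_5=42; C_6=132. So valid n = 4, 5.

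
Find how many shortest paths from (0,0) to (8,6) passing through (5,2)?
735

Working:
To (5,2): C(7,5)=21. From there: C(7,3)=35. Total: 735.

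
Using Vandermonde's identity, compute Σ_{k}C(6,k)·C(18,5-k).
42,504

Explanation: = C(6+18,5) = C(24,5) = 42,504.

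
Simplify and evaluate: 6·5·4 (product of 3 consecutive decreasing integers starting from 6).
120
This is P(6,3) = 6!/(3)! = 120.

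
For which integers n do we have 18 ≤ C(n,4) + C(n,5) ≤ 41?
C(5,4)+C(5,5)=6; C(6,4)+C(6,5)=21; C(7,4)+C(7,5)=56. So valid n = 6.

Answer: 6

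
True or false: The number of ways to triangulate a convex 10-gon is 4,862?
Triangulations of a convex 10-gon are counted by the Catalan number C_8: C_8 = C(16,8)/(8+1) = 12,870/9 = 1,430.

Answer: False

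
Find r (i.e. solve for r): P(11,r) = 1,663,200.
P(11,r) = 11·10·…·(11−r+1), a product of r factors. Multiplying down from 11: 11 = 11; 11·10 = 110; 11·10·9 = 990; 11·10·9·8 = 7,920; 11·10·9·8·7 = 55,440; 11·10·9·8·7·6 = 332,640; 11·10·9·8·7·6·5 = 1,663,200 ✓ (7 factors). So r = 7.
Final answer: 7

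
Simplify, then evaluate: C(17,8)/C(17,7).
C(n,k+1)/C(n,k) = (n−k)/(k+1). Here (17−7)/(7+1) = 10/8 = 5/4.
Final answer: 5/4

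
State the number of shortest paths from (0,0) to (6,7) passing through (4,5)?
756
To (4,5): C(9,4)=126. From there: C(4,2)=6. Total: 756.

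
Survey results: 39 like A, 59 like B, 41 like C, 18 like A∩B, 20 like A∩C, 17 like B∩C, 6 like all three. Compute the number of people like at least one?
|A∪B∪C| = 39+59+41-18-20-17+6 = 90.

Answer: 90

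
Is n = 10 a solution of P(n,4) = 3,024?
No

Explanation: P(10,4) = 10·9·8·7 = 5,040, which does not equal 3,024.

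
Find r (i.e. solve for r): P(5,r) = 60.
3

Explanation: P(5,r) = 5·4·…·(5−r+1), a product of r factors. Multiplying down from 5: 5 = 5; 5·4 = 20; 5·4·3 = 60 ✓ (3 factors). So r = 3.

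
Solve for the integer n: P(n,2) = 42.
7

Solution: P(n,2) = n(n−1) is increasing in n; n(n−1) ≈ (n−0.5)^2 = 42 gives n ≈ 7.0. Check: P(5,2) = 20, P(6,2) = 30, P(7,2) = 42 ✓. So n = 7.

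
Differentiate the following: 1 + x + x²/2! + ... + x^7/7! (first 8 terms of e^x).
1 + x + x²/2! + ... + x^6/6!
Differentiating term by term gives the first 7 terms of e^x.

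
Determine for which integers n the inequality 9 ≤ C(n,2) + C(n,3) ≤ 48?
C(3,2)+C(3,3)=4; C(4,2)+C(4,3)=10; C(5,2)+C(5,3)=20; C(6,2)+C(6,3)=35; C(7,2)+C(7,3)=56. So valid n = 4, 5, 6.

Answer: 4, 5, 6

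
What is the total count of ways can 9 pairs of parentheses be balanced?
4,862

Solution: Using the Catalan number formula: C_n = C(2n, n) / (n+1)
C_9 = C(18, 9) / (9+1)
     = 48620 / 10
     = 4,862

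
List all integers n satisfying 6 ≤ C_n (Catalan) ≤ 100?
4, 5

Solution: C_3=5; C_4=14; C_5=42; C_6=132. So valid n = 4, 5.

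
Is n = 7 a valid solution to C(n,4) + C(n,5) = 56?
Yes
C(7,4) + C(7,5) = 35 + 21 = 56, which equals 56.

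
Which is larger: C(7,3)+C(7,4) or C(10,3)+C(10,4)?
C(10,3)+C(10,4)

Explanation: First=70, Second=330.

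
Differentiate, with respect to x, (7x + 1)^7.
49(7x + 1)^6

Chain rule: 7(7x+1)^{6} × 7 = 49(7x+1)^{6}.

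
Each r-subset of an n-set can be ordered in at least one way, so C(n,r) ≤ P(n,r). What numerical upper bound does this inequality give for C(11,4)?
7,920

P(11,4) = 11·10·9·8 = 7,920, so C(11,4) ≤ 7,920. (The bound is loose by a factor of 4! = 24: C(11,4) = 7,920/24 = 330.)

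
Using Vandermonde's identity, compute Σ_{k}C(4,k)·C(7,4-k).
330

Explanation: = C(4+7,4) = C(11,4) = 330.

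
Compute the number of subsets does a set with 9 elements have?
512

Solution: Each element can be included or excluded: 2^9 = 512.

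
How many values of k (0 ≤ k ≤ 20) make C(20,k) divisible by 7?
0

Reasoning: Checking C(20,k) mod 7 for k = 0..20: none are divisible by 7. Count = 0.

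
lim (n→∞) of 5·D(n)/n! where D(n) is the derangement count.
5/e

Reasoning: D(n)/n! → 1/e, so 5·D(n)/n! → 5/e.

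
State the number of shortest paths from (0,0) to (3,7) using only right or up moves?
120

Choose 3 rights from 10 moves: C(10,3) = 120.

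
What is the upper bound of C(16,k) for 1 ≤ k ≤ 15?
12,870
C(16,k) is maximised at the centre of the row: C(16,8) = 12,870.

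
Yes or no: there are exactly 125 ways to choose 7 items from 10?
No

C(10,7) = 120 ≠ 125.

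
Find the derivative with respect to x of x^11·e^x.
(11x^10 + x^11)e^x

Explanation: Product rule: d/dx[x^11]·e^x + x^11·d/dx[e^x] = 11x^{10}e^x + x^11e^x.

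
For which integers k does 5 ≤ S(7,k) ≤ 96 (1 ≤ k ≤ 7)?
2, 6
S(7,1)=1; S(7,2)=63; S(7,3)=301; S(7,4)=350; S(7,5)=140; S(7,6)=21; S(7,7)=1. So valid k = 2, 6.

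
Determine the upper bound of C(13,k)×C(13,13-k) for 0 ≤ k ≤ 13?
C(13,k)·C(13,13-k) = C(13,k)², maximised at the centre k = 6: C(13,6)² = 2,944,656.

Answer: 2,944,656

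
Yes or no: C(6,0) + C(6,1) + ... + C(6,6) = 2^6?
Yes

Solution: Binomial theorem with x = y = 1: Σ C(6,i) = (1+1)^6 = 2^6 = 64. The statement holds.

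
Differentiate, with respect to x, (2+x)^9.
9(2+x)^8

Reasoning: Using the power rule: d/dx (2+x)^9 = 9(2+x)^{8}.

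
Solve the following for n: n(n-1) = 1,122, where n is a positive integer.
34

Reasoning: n² − n − 1,122 = 0, so n = (1 ± √(1 + 4·1,122))/2 = (1 ± √4,489)/2 = (1 ± 67)/2, i.e. n = 34 or n = -33. Taking the positive root, n = 34 (check: 34×33 = 1,122).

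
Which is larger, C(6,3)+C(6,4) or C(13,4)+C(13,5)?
C(13,4)+C(13,5)

Working:
First=35, Second=2,002.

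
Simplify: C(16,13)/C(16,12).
C(n,k+1)/C(n,k) = (n−k)/(k+1). Here (16−12)/(12+1) = 4/13 = 4/13.

Answer: 4/13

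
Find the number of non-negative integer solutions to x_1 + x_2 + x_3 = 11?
78

Reasoning: C(11+3-1, 3-1) = 78.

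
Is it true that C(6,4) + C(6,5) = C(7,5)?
True
Pascal's identity: LHS = 15 + 6 = 21; RHS = C(7,5) = 21. Both sides agree, so the statement holds.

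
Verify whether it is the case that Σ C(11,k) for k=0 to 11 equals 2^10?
False

Solution: Binomial theorem: Σ C(11,k) = (1+1)^11 = 2^11 = 2,048; RHS 2^10 = 1,024.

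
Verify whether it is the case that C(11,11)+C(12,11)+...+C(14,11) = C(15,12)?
True
Hockey stick identity gives Σ = C(15,12) = 455; RHS C(15,12) = 455.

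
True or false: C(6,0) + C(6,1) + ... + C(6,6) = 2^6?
True

Solution: Binomial theorem with x = y = 1: Σ C(6,i) = (1+1)^6 = 2^6 = 64. The statement holds.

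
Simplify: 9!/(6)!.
504

Working:
This equals 9×8×7 = 504.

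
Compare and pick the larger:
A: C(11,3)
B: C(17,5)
B

Explanation: A=C(11,3)=165, B=C(17,5)=6,188.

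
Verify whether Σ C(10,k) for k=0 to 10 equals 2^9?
False

Explanation: Binomial theorem: Σ C(10,k) = (1+1)^10 = 2^10 = 1,024; RHS 2^9 = 512.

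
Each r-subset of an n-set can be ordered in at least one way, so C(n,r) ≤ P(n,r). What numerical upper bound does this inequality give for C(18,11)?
1,270,312,243,200

Solution: P(18,11) = 18·17·16·15·14·13·12·11·10·9·8 = 1,270,312,243,200, so C(18,11) ≤ 1,270,312,243,200. (The bound is loose by a factor of 11! = 39,916,800: C(18,11) = 1,270,312,243,200/39,916,800 = 31,824.)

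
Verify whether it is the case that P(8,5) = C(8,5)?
False

P(8,5) = 6,720 but C(8,5) = 56; they differ by a factor of 5! = 120, so the statement does not hold.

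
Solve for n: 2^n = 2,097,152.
21

Solution: 2,097,152 = 1,024 × 1,024 × 2 = 2^10 × 2^10 × 2^1 = 2^21, so n = 21.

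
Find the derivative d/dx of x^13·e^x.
Product rule: d/dx[x^13]·e^x + x^13·d/dx[e^x] = 13x^{12}e^x + x^13e^x.

Answer: (13x^12 + x^13)e^x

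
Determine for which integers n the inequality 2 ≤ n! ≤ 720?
2, 3, 4, 5, 6

Explanation: n! is strictly increasing; 2! = 2 and 6! = 720, so valid n = 2, 3, 4, 5, 6.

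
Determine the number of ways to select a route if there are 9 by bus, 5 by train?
14

By the addition principle: 9 + 5 = 14.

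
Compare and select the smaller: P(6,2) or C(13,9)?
P(6,2)

Solution: P(6,2)=30, C(13,9)=715.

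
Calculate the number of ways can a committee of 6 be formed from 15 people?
5,005

Explanation: C(15,6) = 15! / (6! × (15-6)!)
         = 15! / (6! × 9!)
         = 5,005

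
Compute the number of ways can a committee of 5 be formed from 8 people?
56

Working:
C(8,5) = 8! / (5! × (8-5)!)
         = 8! / (5! × 3!)
         = 56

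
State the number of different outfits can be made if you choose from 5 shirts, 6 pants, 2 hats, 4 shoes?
240

Solution: By the multiplication principle: 5 × 6 × 2 × 4 = 240.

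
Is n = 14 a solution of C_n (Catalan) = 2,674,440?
Yes

Explanation: C_14 = C(28,14)/(14+1) = 40,116,600/15 = 2,674,440, which equals 2,674,440.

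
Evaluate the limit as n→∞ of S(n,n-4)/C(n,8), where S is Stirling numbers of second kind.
The leading term of S(n,n-4) as a polynomial in n is (7)!!·C(n,8), so the ratio → (7)!! = 105.
Final answer: 105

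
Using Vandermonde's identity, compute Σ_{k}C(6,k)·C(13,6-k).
27,132

Working:
= C(6+13,6) = C(19,6) = 27,132.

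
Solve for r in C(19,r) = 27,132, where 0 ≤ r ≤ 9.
6

Reasoning: C(19,r) is increasing for 0 ≤ r ≤ 9. Stepping up (C(19,r+1) = C(19,r)·(19−r)/(r+1)): C(19,1) = 19, C(19,2) = 171, C(19,3) = 969, C(19,4) = 3,876, C(19,5) = 11,628, C(19,6) = 27,132 ✓. So r = 6.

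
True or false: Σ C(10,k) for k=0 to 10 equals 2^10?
True

Solution: Binomial theorem: Σ C(10,k) = (1+1)^10 = 2^10 = 1,024; RHS 2^10 = 1,024.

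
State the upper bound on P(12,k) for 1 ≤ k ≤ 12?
479,001,600
P(12,k) increases in k, so maximum at k = 12: 12! = 479,001,600.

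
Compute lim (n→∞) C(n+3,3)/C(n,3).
1

Solution: Both numerator and denominator grow as n^3/3! for large n, so the ratio → 1.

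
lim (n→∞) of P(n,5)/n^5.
1

Working:
P(n,5) = n(n-1)···(n-4) ≈ n^5 for large n. Limit = 1.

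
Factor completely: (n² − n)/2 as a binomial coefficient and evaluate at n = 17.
C(n,2); C(17,2) = 136

(n² − n)/2 = n(n−1)/2 = C(n,2). At n = 17: C(17,2) = 136.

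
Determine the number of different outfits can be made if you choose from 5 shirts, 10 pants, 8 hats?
400

Solution: By the multiplication principle: 5 × 10 × 8 = 400.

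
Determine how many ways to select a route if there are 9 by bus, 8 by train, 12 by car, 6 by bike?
35

Solution: By the addition principle: 9 + 8 + 12 + 6 = 35.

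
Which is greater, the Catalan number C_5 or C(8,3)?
C_5 = C(10,5)/(5+1) = 252/6 = 42; C(8,3) = 56.

Answer: C(8,3)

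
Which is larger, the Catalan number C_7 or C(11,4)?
C_7

Reasoning: C_7 = C(14,7)/(7+1) = 3,432/8 = 429; C(11,4) = 330.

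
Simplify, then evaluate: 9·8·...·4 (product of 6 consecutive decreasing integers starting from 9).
This is P(9,6) = 9!/(3)! = 60,480.
Final answer: 60,480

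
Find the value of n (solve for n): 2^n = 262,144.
18

Explanation: 262,144 = 1,024 × 256 = 2^10 × 2^8 = 2^18, so n = 18.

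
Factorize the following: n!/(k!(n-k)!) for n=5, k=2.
C(5,2) = 10
This is the binomial coefficient C(5,2) = 10.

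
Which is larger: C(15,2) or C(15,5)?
C(15,5)

Working:
C(15,2)=105, C(15,5)=3,003.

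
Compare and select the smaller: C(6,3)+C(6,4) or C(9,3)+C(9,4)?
C(6,3)+C(6,4)

Solution: First=35, Second=210.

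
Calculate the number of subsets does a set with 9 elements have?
512

Explanation: Each element can be included or excluded: 2^9 = 512.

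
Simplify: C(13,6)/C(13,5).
4/3

Explanation: C(n,k+1)/C(n,k) = (n−k)/(k+1). Here (13−5)/(5+1) = 8/6 = 4/3.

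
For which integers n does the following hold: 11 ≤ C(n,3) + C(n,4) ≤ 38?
5, 6

Solution: C(4,3)+C(4,4)=5; C(5,3)+C(5,4)=15; C(6,3)+C(6,4)=35; C(7,3)+C(7,4)=70. So valid n = 5, 6.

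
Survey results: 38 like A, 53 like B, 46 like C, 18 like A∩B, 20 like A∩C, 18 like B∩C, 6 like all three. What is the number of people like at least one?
87

Reasoning: |A∪B∪C| = 38+53+46-18-20-18+6 = 87.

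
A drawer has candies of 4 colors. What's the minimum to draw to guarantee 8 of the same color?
Worst case: 7 of each = 28. One more: 29.

Answer: 29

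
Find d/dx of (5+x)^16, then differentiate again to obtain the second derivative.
240(5+x)^14

Reasoning: First derivative: 16(5+x)^{15}. Second derivative: 16·15·(5+x)^{14} = 240(5+x)^{14}.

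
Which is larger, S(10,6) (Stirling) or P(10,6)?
P(10,6)

S(10,6) = 6·S(9,6) + S(9,5) = 6·2,646 + 6,951 = 22,827; P(10,6) = 151,200.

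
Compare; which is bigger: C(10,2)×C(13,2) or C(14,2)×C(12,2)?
C(10,2)×C(13,2)=3,510, C(14,2)×C(12,2)=6,006.
Final answer: C(14,2)×C(12,2)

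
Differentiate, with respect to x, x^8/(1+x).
(8x^7(1+x) - x^8)/(1+x)²

Working:
Quotient rule: [8x^{7}(1+x) - x^8]/(1+x)².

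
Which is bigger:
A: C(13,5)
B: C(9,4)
A

Reasoning: A=C(13,5)=1,287, B=C(9,4)=126.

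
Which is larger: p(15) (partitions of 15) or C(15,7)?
C(15,7)

Explanation: Pentagonal recurrence p(n) = p(n−1) + p(n−2) − p(n−5) − p(n−7) + …: p(15) = p(14) + p(13) − p(10) − p(8) + p(3) + p(0) = 135 + 101 − 42 − 22 + 3 + 1 = 176; C(15,7) = 6,435.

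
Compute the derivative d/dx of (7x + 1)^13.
91(7x + 1)^12

Explanation: Chain rule: 13(7x+1)^{12} × 7 = 91(7x+1)^{12}.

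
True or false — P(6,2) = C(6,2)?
False

Reasoning: P(6,2) = 30 but C(6,2) = 15; they differ by a factor of 2! = 2, so the statement does not hold.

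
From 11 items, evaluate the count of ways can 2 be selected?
55
C(11,2) = 11! / (2! × (11-2)!)
         = 11! / (2! × 9!)
         = 55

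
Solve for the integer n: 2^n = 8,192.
13

Explanation: 8,192 = 1,024 × 8 = 2^10 × 2^3 = 2^13, so n = 13.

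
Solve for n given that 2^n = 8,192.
13

Working:
8,192 = 1,024 × 8 = 2^10 × 2^3 = 2^13, so n = 13.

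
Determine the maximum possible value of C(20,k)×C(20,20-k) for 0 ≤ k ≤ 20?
34,134,779,536

Working:
C(20,k)·C(20,20-k) = C(20,k)², maximised at the centre k = 10: C(20,10)² = 34,134,779,536.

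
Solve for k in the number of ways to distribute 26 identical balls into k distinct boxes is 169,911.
Stars and bars: the count is C(26+k−1, k−1), increasing in k. k=4: C(29,3) = 3,654, k=5: C(30,4) = 27,405, k=6: C(31,5) = 169,911 ✓. So k = 6.

Answer: 6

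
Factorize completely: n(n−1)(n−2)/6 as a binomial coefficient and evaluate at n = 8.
n(n−1)(n−2)/6 = n!/(3!(n−3)!) = C(n,3). At n = 8: C(8,3) = 56.

Answer: C(n,3); C(8,3) = 56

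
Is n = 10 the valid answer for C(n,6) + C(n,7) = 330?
C(10,6) + C(10,7) = 210 + 120 = 330, which equals 330.

Answer: Yes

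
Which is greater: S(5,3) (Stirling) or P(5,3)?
P(5,3)

Solution: S(5,3) = 3·S(4,3) + S(4,2) = 3·6 + 7 = 25; P(5,3) = 60.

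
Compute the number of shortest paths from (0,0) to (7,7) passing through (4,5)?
1,260

To (4,5): C(9,4)=126. From there: C(5,3)=10. Total: 1,260.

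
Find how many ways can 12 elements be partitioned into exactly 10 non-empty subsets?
1,705

Solution: This equals S(12,10), the Stirling number of the 2nd kind.
Using the Stirling recurrence: S(n,k) = k·S(n-1,k) + S(n-1,k-1)
S(12,10) = 10·S(11,10) + S(11,9)
         = 10·55 + 1155
         = 550 + 1155
         = 1,705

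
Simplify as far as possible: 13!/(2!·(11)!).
This is C(13,2) = 78.
Final answer: 78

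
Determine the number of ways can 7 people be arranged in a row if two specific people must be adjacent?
1,440
Treat pair as unit: (7-1)! arrangements × 2 internal orders = 1,440.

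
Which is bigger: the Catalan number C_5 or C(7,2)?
C_5

Working:
C_5 = C(10,5)/(5+1) = 252/6 = 42; C(7,2) = 21.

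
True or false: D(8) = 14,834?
False

Working:
Derangements of 8 elements: D(8) = (8-1)·[D(7) + D(6)] = 7·[1,854 + 265] = 14,833.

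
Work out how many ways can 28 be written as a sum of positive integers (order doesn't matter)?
3,718

Working:
Pentagonal recurrence p(n) = p(n−1) + p(n−2) − p(n−5) − p(n−7) + …: p(28) = p(27) + p(26) − p(23) − p(21) + p(16) + p(13) − p(6) − p(2) = 3,010 + 2,436 − 1,255 − 792 + 231 + 101 − 11 − 2 = 3,718.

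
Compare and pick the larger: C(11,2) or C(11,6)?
C(11,2)=55, C(11,6)=462.
Final answer: C(11,6)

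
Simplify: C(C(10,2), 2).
990

Working:
C(10,2) = 45, then C(45, 2) = 990.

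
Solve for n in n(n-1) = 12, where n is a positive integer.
4

Reasoning: n² − n − 12 = 0, so n = (1 ± √(1 + 4·12))/2 = (1 ± √49)/2 = (1 ± 7)/2, i.e. n = 4 or n = -3. Taking the positive root, n = 4 (check: 4×3 = 12).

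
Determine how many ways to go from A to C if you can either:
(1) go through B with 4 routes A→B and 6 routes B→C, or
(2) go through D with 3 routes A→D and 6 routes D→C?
42

Explanation: Route via B: 4×6=24. Route via D: 3×6=18. Total: 42.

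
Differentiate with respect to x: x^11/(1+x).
Quotient rule: [11x^{10}(1+x) - x^11]/(1+x)².

Answer: (11x^10(1+x) - x^11)/(1+x)²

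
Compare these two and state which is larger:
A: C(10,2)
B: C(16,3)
B

A=C(10,2)=45, B=C(16,3)=560.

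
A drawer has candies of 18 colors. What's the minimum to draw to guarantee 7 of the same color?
Worst case: 6 of each = 108. One more: 109.
Final answer: 109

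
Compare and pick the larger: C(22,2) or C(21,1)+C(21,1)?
C(22,2)=231; C(21,1)+C(21,1)=21+21=42.

Answer: C(22,2)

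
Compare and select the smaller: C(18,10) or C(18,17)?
C(18,10)=43,758, C(18,17)=18.
Final answer: C(18,17)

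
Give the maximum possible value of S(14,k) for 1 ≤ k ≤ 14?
Row S(14,k) for k = 1..14 (via S(n,k) = k·S(n−1,k) + S(n−1,k−1)): 1, 8,191, 788,970, 10,391,745, 40,075,035, 63,436,373, 49,329,280, 20,912,320, 5,135,130, 752,752, 66,066, 3,367, 91, 1. The row is unimodal; maximum at k = 6: 63,436,373.

Answer: 63,436,373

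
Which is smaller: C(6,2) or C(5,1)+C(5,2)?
Equal

Working:
By Pascal's identity: C(6,2) = C(5,1)+C(5,2) = 15. Equal.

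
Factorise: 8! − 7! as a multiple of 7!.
7 × 7! = 35,280
8! − 7! = 8·7! − 7! = (8 − 1)·7! = 7 × 7! = 35,280.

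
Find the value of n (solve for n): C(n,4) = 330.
11

Explanation: C(n,4) = n(n−1)(n−2)(n−3)/4! is increasing in n, and n(n−1)(n−2)(n−3) = 4!·330 = 7,920 ≈ (n−1.5)^4 gives n ≈ 10.9. Check: C(9,4) = 126, C(10,4) = 210, C(11,4) = 330 ✓. So n = 11.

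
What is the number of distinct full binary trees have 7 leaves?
Using the Catalan number formula: C_n = C(2n, n) / (n+1)
C_6 = C(12, 6) / (6+1)
     = 924 / 7
     = 132

Answer: 132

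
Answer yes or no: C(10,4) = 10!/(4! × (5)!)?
No

Reasoning: The correct denominator is 4!×6!, giving C(10,4) = 210; the stated RHS is 10!/(4!×5!) = 1,260 ≠ 210, so the statement does not hold.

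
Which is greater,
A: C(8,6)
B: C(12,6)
B

A=C(8,6)=28, B=C(12,6)=924.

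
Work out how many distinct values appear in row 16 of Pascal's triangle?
Row 16 has entries C(16,0)..C(16,16); by symmetry C(16,k)=C(16,16-k), giving 9 distinct values.
Final answer: 9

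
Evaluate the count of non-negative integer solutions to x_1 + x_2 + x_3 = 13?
C(13+3-1, 3-1) = 105.
Final answer: 105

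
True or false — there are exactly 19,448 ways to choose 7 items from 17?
True

Working:
C(17,7) = 19,448.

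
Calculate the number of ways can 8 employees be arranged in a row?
40,320
Arrangements of 8 distinct objects: 8! = 40,320.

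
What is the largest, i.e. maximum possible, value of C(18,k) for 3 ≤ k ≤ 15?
48,620

Explanation: C(18,k) is maximised at the centre of the row: C(18,9) = 48,620.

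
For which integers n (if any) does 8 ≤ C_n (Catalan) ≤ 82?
4, 5
C_3=5; C_4=14; C_5=42; C_6=132. So valid n = 4, 5.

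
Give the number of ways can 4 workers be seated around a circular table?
Circular arrangements: (4-1)! = 6.
Final answer: 6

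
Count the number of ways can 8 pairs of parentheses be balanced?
1,430
Using the Catalan number formula: C_n = C(2n, n) / (n+1)
C_8 = C(16, 8) / (8+1)
     = 12870 / 9
     = 1,430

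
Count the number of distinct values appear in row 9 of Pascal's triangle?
Row 9 has entries C(9,0)..C(9,9); by symmetry C(9,k)=C(9,9-k), giving 5 distinct values.

Answer: 5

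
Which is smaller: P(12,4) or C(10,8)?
C(10,8)
P(12,4)=11,880, C(10,8)=45.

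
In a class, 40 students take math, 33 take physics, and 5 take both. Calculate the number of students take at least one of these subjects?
68

Reasoning: |A∪B| = |A|+|B|-|A∩B| = 40+33-5 = 68.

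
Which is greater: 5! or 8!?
5!=120, 8!=40,320. 8! > 5!.
Final answer: 8!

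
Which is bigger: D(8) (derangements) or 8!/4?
D(8) = (8-1)·[D(7) + D(6)] = 7·[1,854 + 265] = 14,833; 8!/4 = 40,320/4 = 10,080.
Final answer: D(8)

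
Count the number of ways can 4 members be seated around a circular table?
6

Reasoning: Circular arrangements: (4-1)! = 6.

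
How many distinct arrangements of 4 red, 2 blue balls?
15

Reasoning: Multinomial: 6!/(4! × 2!) = 15.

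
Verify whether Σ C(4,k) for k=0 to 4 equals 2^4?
True

Solution: Binomial theorem: Σ C(4,k) = (1+1)^4 = 2^4 = 16; RHS 2^4 = 16.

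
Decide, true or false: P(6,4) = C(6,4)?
P(6,4) = 360 but C(6,4) = 15; they differ by a factor of 4! = 24, so the statement does not hold.
Final answer: False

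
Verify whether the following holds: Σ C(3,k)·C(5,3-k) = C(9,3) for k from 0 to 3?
False

Vandermonde's identity gives C(8,3) = 56; RHS C(9,3) = 84.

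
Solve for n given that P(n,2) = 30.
6

Reasoning: P(n,2) = n(n−1) is increasing in n; n(n−1) ≈ (n−0.5)^2 = 30 gives n ≈ 6.0. Check: P(4,2) = 12, P(5,2) = 20, P(6,2) = 30 ✓. So n = 6.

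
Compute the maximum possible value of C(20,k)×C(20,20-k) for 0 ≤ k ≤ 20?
C(20,k)·C(20,20-k) = C(20,k)², maximised at the centre k = 10: C(20,10)² = 34,134,779,536.

Answer: 34,134,779,536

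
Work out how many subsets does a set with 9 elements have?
512

Working:
Each element can be included or excluded: 2^9 = 512.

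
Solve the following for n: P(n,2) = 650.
26

Working:
P(n,2) = n(n−1) is increasing in n; n(n−1) ≈ (n−0.5)^2 = 650 gives n ≈ 26.0. Check: P(24,2) = 552, P(25,2) = 600, P(26,2) = 650 ✓. So n = 26.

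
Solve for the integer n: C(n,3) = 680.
C(n,3) = n(n−1)(n−2)/3! is increasing in n, and n(n−1)(n−2) = 3!·680 = 4,080 ≈ (n−1)^3 gives n ≈ 17.0. Check: C(15,3) = 455, C(16,3) = 560, C(17,3) = 680 ✓. So n = 17.

Answer: 17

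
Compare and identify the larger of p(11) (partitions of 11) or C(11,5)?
C(11,5)

Solution: Pentagonal recurrence p(n) = p(n−1) + p(n−2) − p(n−5) − p(n−7) + …: p(11) = p(10) + p(9) − p(6) − p(4) = 42 + 30 − 11 − 5 = 56; C(11,5) = 462.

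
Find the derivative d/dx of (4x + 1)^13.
Chain rule: 13(4x+1)^{12} × 4 = 52(4x+1)^{12}.

Answer: 52(4x + 1)^12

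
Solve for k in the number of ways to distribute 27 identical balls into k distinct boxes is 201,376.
6

Stars and bars: the count is C(27+k−1, k−1), increasing in k. k=4: C(30,3) = 4,060, k=5: C(31,4) = 31,465, k=6: C(32,5) = 201,376 ✓. So k = 6.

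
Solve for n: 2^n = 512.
9

2^9 = 512, so n = 9.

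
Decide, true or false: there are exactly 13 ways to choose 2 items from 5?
C(5,2) = 10 ≠ 13.
Final answer: False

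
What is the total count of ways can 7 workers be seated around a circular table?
720

Solution: Circular arrangements: (7-1)! = 720.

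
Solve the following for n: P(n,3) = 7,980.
21

Working:
P(n,3) = n(n−1)(n−2) is increasing in n; n(n−1)(n−2) ≈ (n−1)^3 = 7,980 gives n ≈ 21.0. Check: P(19,3) = 5,814, P(20,3) = 6,840, P(21,3) = 7,980 ✓. So n = 21.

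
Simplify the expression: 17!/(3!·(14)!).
680

Working:
This is C(17,3) = 680.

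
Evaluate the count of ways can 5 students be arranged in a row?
120

Arrangements of 5 distinct objects: 5! = 120.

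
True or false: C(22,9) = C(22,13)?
True

Working:
C(22,9) = C(22,22-9) by the symmetry property; both equal 497,420.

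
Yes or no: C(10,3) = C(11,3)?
No

LHS = C(10,3) = 120; RHS = C(11,3) = 165. 120 ≠ 165, so the statement does not hold.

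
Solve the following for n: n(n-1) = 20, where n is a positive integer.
n² − n − 20 = 0, so n = (1 ± √(1 + 4·20))/2 = (1 ± √81)/2 = (1 ± 9)/2, i.e. n = 5 or n = -4. Taking the positive root, n = 5 (check: 5×4 = 20).
Final answer: 5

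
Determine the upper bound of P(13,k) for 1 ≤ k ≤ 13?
6,227,020,800

P(13,k) increases in k, so maximum at k = 13: 13! = 6,227,020,800.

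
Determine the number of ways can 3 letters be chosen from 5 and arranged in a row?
60

Working:
P(5,3) = 5!/(5-3)! = 60.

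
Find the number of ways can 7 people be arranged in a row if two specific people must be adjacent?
1,440

Working:
Treat pair as unit: (7-1)! arrangements × 2 internal orders = 1,440.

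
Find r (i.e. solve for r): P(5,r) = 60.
3

Working:
P(5,r) = 5·4·…·(5−r+1), a product of r factors. Multiplying down from 5: 5 = 5; 5·4 = 20; 5·4·3 = 60 ✓ (3 factors). So r = 3.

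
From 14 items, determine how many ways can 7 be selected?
3,432
C(14,7) = 14! / (7! × (14-7)!)
         = 14! / (7! × 7!)
         = 3,432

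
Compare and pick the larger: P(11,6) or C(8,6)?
P(11,6)

Solution: P(11,6)=332,640, C(8,6)=28.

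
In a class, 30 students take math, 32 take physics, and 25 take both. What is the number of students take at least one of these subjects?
|A∪B| = |A|+|B|-|A∩B| = 30+32-25 = 37.

Answer: 37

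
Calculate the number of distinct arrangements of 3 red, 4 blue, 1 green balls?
280
Multinomial: 8!/(3! × 4! × 1!) = 280.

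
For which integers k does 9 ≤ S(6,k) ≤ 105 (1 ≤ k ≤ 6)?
S(6,1)=1; S(6,2)=31; S(6,3)=90; S(6,4)=65; S(6,5)=15; S(6,6)=1. So valid k = 2, 3, 4, 5.
Final answer: 2, 3, 4, 5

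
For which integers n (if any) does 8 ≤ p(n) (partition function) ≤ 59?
6, 7, 8, 9, 10, 11

Reasoning: Tabulating p(n) via p(n) = p(n−1) + p(n−2) − p(n−5) − p(n−7) + …: p(5)=7; p(6)=11; p(7)=15; p(8)=22; p(9)=30; p(10)=42; p(11)=56; p(12)=77. So valid n = 6, 7, 8, 9, 10, 11.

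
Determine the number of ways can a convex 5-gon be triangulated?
Using the Catalan number formula: C_n = C(2n, n) / (n+1)
C_3 = C(6, 3) / (3+1)
     = 20 / 4
     = 5
Final answer: 5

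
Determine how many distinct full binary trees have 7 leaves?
Using the Catalan number formula: C_n = C(2n, n) / (n+1)
C_6 = C(12, 6) / (6+1)
     = 924 / 7
     = 132
Final answer: 132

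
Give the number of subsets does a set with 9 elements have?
Each element can be included or excluded: 2^9 = 512.
Final answer: 512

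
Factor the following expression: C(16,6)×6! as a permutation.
C(16,6)×6! = [16!/(6!(10)!)]×6! = 16!/(10)! = P(16,6) = 5,765,760.

Answer: P(16,6)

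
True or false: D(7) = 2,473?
Derangements of 7 elements: D(7) = (7-1)·[D(6) + D(5)] = 6·[265 + 44] = 1,854.

Answer: False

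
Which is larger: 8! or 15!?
15!

Working:
8!=40,320, 15!=1,307,674,368,000. 15! > 8!.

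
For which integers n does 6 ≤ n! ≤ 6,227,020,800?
n! is strictly increasing; 3! = 6 and 13! = 6,227,020,800, so valid n = 3, 4, 5, 6, 7, 8, 9, 10, 11, 12, 13.
Final answer: 3, 4, 5, 6, 7, 8, 9, 10, 11, 12, 13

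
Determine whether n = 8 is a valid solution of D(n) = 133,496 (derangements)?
No

Working:
D(8) = (8-1)·[D(7) + D(6)] = 7·[1,854 + 265] = 14,833, which does not equal 133,496.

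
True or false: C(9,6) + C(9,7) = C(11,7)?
Pascal's identity gives C(10,7) = 120, whereas C(11,7) = 330.
Final answer: False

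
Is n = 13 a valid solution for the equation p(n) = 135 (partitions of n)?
No

Working:
Pentagonal recurrence p(n) = p(n−1) + p(n−2) − p(n−5) − p(n−7) + …: p(13) = p(12) + p(11) − p(8) − p(6) + p(1) = 77 + 56 − 22 − 11 + 1 = 101, which does not equal 135.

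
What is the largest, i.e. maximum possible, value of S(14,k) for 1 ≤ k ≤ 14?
63,436,373
Row S(14,k) for k = 1..14 (via S(n,k) = k·S(n−1,k) + S(n−1,k−1)): 1, 8,191, 788,970, 10,391,745, 40,075,035, 63,436,373, 49,329,280, 20,912,320, 5,135,130, 752,752, 66,066, 3,367, 91, 1. The row is unimodal; maximum at k = 6: 63,436,373.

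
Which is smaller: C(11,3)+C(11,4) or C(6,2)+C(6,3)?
C(6,2)+C(6,3)

Explanation: First=495, Second=35.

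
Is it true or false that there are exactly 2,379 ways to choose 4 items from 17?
False

Solution: C(17,4) = 2,380 ≠ 2379.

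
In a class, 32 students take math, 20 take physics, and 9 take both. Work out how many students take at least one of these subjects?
43

Explanation: |A∪B| = |A|+|B|-|A∩B| = 32+20-9 = 43.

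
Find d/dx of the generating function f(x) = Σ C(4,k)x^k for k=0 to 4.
Σ k·C(4,k)x^(k-1) for k=1 to 4
Term-by-term differentiation gives Σ k·C(4,k)x^{k-1} for k=1 to 4.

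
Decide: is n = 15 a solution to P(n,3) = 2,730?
P(15,3) = 15·14·13 = 2,730, which equals 2,730.

Answer: Yes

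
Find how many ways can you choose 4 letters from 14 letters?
1,001

Working:
C(14,4) = 14! / (4! × (14-4)!)
         = 14! / (4! × 10!)
         = 1,001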